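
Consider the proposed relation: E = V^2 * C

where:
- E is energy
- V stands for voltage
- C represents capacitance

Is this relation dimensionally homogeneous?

Yes

E (energy) has dimensions [L^2 M T^-2].
V (voltage) has dimensions [I^-1 L^2 M T^-3].
C (capacitance) has dimensions [I^2 L^-2 M^-1 T^4].

Left side: [L^2 M T^-2]
Right side: [L^2 M T^-2]

Both sides have the same dimensions, so the equation is dimensionally consistent.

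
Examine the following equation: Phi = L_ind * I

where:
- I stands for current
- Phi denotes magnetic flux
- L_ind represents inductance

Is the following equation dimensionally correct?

Yes

I (current) has dimensions [I].
Phi (magnetic flux) has dimensions [I^-1 L^2 M T^-2].
L_ind (inductance) has dimensions [I^-2 L^2 M T^-2].

Left side: [I^-1 L^2 M T^-2]
Right side: [I^-1 L^2 M T^-2]

Both sides have the same dimensions, so the equation is dimensionally consistent.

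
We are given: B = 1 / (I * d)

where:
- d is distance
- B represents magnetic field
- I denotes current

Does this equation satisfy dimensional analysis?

No

d (distance) has dimensions [L].
B (magnetic field) has dimensions [I^-1 M T^-2].
I (current) has dimensions [I].

Left side: [I^-1 M T^-2]
Right side: [I^-1 L^-1]

The two sides have different dimensions, so the equation is NOT dimensionally consistent.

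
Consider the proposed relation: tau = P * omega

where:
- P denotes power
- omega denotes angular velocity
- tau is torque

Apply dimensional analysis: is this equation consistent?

No

P (power) has dimensions [L^2 M T^-3].
omega (angular velocity) has dimensions [T^-1].
tau (torque) has dimensions [L^2 M T^-2].

Left side: [L^2 M T^-2]
Right side: [L^2 M T^-4]

The two sides have different dimensions, so the equation is NOT dimensionally consistent.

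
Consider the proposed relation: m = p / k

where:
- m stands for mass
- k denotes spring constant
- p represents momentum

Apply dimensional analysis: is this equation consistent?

No

m (mass) has dimensions [M].
k (spring constant) has dimensions [M T^-2].
p (momentum) has dimensions [L M T^-1].

Left side: [M]
Right side: [L T]

The two sides have different dimensions, so the equation is NOT dimensionally consistent.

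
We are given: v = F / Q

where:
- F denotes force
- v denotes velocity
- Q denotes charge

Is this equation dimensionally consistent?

No

F (force) has dimensions [L M T^-2].
v (velocity) has dimensions [L T^-1].
Q (charge) has dimensions [I T].

Left side: [L T^-1]
Right side: [I^-1 L M T^-3]

The two sides have different dimensions, so the equation is NOT dimensionally consistent.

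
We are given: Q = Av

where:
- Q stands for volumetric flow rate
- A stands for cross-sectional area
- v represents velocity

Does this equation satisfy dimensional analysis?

Yes

Q (volumetric flow rate) has dimensions [L^3 T^-1].
A (cross-sectional area) has dimensions [L^2].
v (velocity) has dimensions [L T^-1].

Left side: [L^3 T^-1]
Right side: [L^3 T^-1]

Both sides have the same dimensions, so the equation is dimensionally consistent.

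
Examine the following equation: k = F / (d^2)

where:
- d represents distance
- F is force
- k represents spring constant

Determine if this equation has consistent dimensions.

No

d (distance) has dimensions [L].
F (force) has dimensions [L M T^-2].
k (spring constant) has dimensions [M T^-2].

Left side: [M T^-2]
Right side: [L^-1 M T^-2]

The two sides have different dimensions, so the equation is NOT dimensionally consistent.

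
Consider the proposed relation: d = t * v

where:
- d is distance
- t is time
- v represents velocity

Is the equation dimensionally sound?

Yes

d (distance) has dimensions [L].
t (time) has dimensions [T].
v (velocity) has dimensions [L T^-1].

Left side: [L]
Right side: [L]

Both sides have the same dimensions, so the equation is dimensionally consistent.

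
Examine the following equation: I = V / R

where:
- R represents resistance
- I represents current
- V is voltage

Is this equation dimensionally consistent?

Yes

R (resistance) has dimensions [I^-2 L^2 M T^-3].
I (current) has dimensions [I].
V (voltage) has dimensions [I^-1 L^2 M T^-3].

Left side: [I]
Right side: [I]

Both sides have the same dimensions, so the equation is dimensionally consistent.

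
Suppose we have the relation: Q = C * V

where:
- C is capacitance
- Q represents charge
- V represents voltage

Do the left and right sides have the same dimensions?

Yes

C (capacitance) has dimensions [I^2 L^-2 M^-1 T^4].
Q (charge) has dimensions [I T].
V (voltage) has dimensions [I^-1 L^2 M T^-3].

Left side: [I T]
Right side: [I T]

Both sides have the same dimensions, so the equation is dimensionally consistent.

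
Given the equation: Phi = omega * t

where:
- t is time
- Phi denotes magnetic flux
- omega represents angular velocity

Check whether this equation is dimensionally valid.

No

t (time) has dimensions [T].
Phi (magnetic flux) has dimensions [I^-1 L^2 M T^-2].
omega (angular velocity) has dimensions [T^-1].

Left side: [I^-1 L^2 M T^-2]
Right side: [dimensionless]

The two sides have different dimensions, so the equation is NOT dimensionally consistent.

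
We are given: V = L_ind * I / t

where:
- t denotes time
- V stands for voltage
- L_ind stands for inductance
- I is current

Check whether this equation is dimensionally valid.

Yes

t (time) has dimensions [T].
V (voltage) has dimensions [I^-1 L^2 M T^-3].
L_ind (inductance) has dimensions [I^-2 L^2 M T^-2].
I (current) has dimensions [I].

Left side: [I^-1 L^2 M T^-3]
Right side: [I^-1 L^2 M T^-3]

Both sides have the same dimensions, so the equation is dimensionally consistent.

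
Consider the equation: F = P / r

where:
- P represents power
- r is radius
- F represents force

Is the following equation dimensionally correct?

No

P (power) has dimensions [L^2 M T^-3].
r (radius) has dimensions [L].
F (force) has dimensions [L M T^-2].

Left side: [L M T^-2]
Right side: [L M T^-3]

The two sides have different dimensions, so the equation is NOT dimensionally consistent.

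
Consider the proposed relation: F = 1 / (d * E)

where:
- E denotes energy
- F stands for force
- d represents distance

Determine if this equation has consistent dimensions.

No

E (energy) has dimensions [L^2 M T^-2].
F (force) has dimensions [L M T^-2].
d (distance) has dimensions [L].

Left side: [L M T^-2]
Right side: [L^-3 M^-1 T^2]

The two sides have different dimensions, so the equation is NOT dimensionally consistent.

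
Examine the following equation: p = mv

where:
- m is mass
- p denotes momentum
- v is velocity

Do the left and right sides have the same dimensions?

Yes

m (mass) has dimensions [M].
p (momentum) has dimensions [L M T^-1].
v (velocity) has dimensions [L T^-1].

Left side: [L M T^-1]
Right side: [L M T^-1]

Both sides have the same dimensions, so the equation is dimensionally consistent.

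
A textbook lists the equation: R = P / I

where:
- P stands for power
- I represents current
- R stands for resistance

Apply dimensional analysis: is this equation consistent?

No

P (power) has dimensions [L^2 M T^-3].
I (current) has dimensions [I].
R (resistance) has dimensions [I^-2 L^2 M T^-3].

Left side: [I^-2 L^2 M T^-3]
Right side: [I^-1 L^2 M T^-3]

The two sides have different dimensions, so the equation is NOT dimensionally consistent.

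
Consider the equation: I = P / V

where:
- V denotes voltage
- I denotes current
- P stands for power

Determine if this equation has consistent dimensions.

Yes

V (voltage) has dimensions [I^-1 L^2 M T^-3].
I (current) has dimensions [I].
P (power) has dimensions [L^2 M T^-3].

Left side: [I]
Right side: [I]

Both sides have the same dimensions, so the equation is dimensionally consistent.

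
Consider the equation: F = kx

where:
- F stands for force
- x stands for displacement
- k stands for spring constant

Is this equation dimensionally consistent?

Yes

F (force) has dimensions [L M T^-2].
x (displacement) has dimensions [L].
k (spring constant) has dimensions [M T^-2].

Left side: [L M T^-2]
Right side: [L M T^-2]

Both sides have the same dimensions, so the equation is dimensionally consistent.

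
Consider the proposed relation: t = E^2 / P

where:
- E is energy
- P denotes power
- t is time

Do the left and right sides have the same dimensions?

No

E (energy) has dimensions [L^2 M T^-2].
P (power) has dimensions [L^2 M T^-3].
t (time) has dimensions [T].

Left side: [T]
Right side: [L^2 M T^-1]

The two sides have different dimensions, so the equation is NOT dimensionally consistent.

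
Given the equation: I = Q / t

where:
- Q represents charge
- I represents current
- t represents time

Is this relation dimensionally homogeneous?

Yes

Q (charge) has dimensions [I T].
I (current) has dimensions [I].
t (time) has dimensions [T].

Left side: [I]
Right side: [I]

Both sides have the same dimensions, so the equation is dimensionally consistent.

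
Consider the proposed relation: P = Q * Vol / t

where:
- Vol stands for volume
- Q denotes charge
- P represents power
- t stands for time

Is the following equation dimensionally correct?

No

Vol (volume) has dimensions [L^3].
Q (charge) has dimensions [I T].
P (power) has dimensions [L^2 M T^-3].
t (time) has dimensions [T].

Left side: [L^2 M T^-3]
Right side: [I L^3]

The two sides have different dimensions, so the equation is NOT dimensionally consistent.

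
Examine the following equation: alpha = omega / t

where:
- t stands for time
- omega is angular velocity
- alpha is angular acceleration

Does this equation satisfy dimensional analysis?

Yes

t (time) has dimensions [T].
omega (angular velocity) has dimensions [T^-1].
alpha (angular acceleration) has dimensions [T^-2].

Left side: [T^-2]
Right side: [T^-2]

Both sides have the same dimensions, so the equation is dimensionally consistent.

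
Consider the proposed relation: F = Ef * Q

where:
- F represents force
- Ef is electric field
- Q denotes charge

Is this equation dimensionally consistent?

Yes

F (force) has dimensions [L M T^-2].
Ef (electric field) has dimensions [I^-1 L M T^-3].
Q (charge) has dimensions [I T].

Left side: [L M T^-2]
Right side: [L M T^-2]

Both sides have the same dimensions, so the equation is dimensionally consistent.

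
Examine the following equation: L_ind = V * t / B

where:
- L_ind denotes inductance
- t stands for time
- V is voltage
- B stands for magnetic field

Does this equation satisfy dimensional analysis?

No

L_ind (inductance) has dimensions [I^-2 L^2 M T^-2].
t (time) has dimensions [T].
V (voltage) has dimensions [I^-1 L^2 M T^-3].
B (magnetic field) has dimensions [I^-1 M T^-2].

Left side: [I^-2 L^2 M T^-2]
Right side: [L^2]

The two sides have different dimensions, so the equation is NOT dimensionally consistent.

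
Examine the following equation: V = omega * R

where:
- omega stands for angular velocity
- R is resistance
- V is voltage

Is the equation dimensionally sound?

No

omega (angular velocity) has dimensions [T^-1].
R (resistance) has dimensions [I^-2 L^2 M T^-3].
V (voltage) has dimensions [I^-1 L^2 M T^-3].

Left side: [I^-1 L^2 M T^-3]
Right side: [I^-2 L^2 M T^-4]

The two sides have different dimensions, so the equation is NOT dimensionally consistent.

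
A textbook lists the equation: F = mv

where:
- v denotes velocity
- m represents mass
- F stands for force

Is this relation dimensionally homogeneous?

No

v (velocity) has dimensions [L T^-1].
m (mass) has dimensions [M].
F (force) has dimensions [L M T^-2].

Left side: [L M T^-2]
Right side: [L M T^-1]

The two sides have different dimensions, so the equation is NOT dimensionally consistent.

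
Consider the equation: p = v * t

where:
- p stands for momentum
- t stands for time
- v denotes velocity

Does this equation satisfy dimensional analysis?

No

p (momentum) has dimensions [L M T^-1].
t (time) has dimensions [T].
v (velocity) has dimensions [L T^-1].

Left side: [L M T^-1]
Right side: [L]

The two sides have different dimensions, so the equation is NOT dimensionally consistent.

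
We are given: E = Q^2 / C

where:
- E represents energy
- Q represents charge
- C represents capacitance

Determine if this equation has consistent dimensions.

Yes

E (energy) has dimensions [L^2 M T^-2].
Q (charge) has dimensions [I T].
C (capacitance) has dimensions [I^2 L^-2 M^-1 T^4].

Left side: [L^2 M T^-2]
Right side: [L^2 M T^-2]

Both sides have the same dimensions, so the equation is dimensionally consistent.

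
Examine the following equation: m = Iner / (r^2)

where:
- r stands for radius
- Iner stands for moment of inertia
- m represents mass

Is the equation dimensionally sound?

Yes

r (radius) has dimensions [L].
Iner (moment of inertia) has dimensions [L^2 M].
m (mass) has dimensions [M].

Left side: [M]
Right side: [M]

Both sides have the same dimensions, so the equation is dimensionally consistent.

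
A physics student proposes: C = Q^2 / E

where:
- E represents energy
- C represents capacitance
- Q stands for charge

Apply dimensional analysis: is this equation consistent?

Yes

E (energy) has dimensions [L^2 M T^-2].
C (capacitance) has dimensions [I^2 L^-2 M^-1 T^4].
Q (charge) has dimensions [I T].

Left side: [I^2 L^-2 M^-1 T^4]
Right side: [I^2 L^-2 M^-1 T^4]

Both sides have the same dimensions, so the equation is dimensionally consistent.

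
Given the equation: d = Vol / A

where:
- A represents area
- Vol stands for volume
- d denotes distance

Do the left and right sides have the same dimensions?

Yes

A (area) has dimensions [L^2].
Vol (volume) has dimensions [L^3].
d (distance) has dimensions [L].

Left side: [L]
Right side: [L]

Both sides have the same dimensions, so the equation is dimensionally consistent.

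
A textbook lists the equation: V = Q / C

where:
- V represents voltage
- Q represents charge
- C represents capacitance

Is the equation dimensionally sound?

Yes

V (voltage) has dimensions [I^-1 L^2 M T^-3].
Q (charge) has dimensions [I T].
C (capacitance) has dimensions [I^2 L^-2 M^-1 T^4].

Left side: [I^-1 L^2 M T^-3]
Right side: [I^-1 L^2 M T^-3]

Both sides have the same dimensions, so the equation is dimensionally consistent.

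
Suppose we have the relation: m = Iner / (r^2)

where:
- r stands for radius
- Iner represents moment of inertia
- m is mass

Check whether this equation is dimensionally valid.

Yes

r (radius) has dimensions [L].
Iner (moment of inertia) has dimensions [L^2 M].
m (mass) has dimensions [M].

Left side: [M]
Right side: [M]

Both sides have the same dimensions, so the equation is dimensionally consistent.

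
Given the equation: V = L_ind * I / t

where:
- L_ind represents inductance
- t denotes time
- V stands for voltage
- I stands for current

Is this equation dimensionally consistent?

Yes

L_ind (inductance) has dimensions [I^-2 L^2 M T^-2].
t (time) has dimensions [T].
V (voltage) has dimensions [I^-1 L^2 M T^-3].
I (current) has dimensions [I].

Left side: [I^-1 L^2 M T^-3]
Right side: [I^-1 L^2 M T^-3]

Both sides have the same dimensions, so the equation is dimensionally consistent.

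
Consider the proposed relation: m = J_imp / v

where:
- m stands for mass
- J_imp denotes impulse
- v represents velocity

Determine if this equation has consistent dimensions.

Yes

m (mass) has dimensions [M].
J_imp (impulse) has dimensions [L M T^-1].
v (velocity) has dimensions [L T^-1].

Left side: [M]
Right side: [M]

Both sides have the same dimensions, so the equation is dimensionally consistent.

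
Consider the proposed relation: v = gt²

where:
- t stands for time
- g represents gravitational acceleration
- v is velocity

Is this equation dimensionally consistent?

No

t (time) has dimensions [T].
g (gravitational acceleration) has dimensions [L T^-2].
v (velocity) has dimensions [L T^-1].

Left side: [L T^-1]
Right side: [L]

The two sides have different dimensions, so the equation is NOT dimensionally consistent.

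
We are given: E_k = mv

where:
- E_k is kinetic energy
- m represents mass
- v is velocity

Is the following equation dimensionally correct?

No

E_k (kinetic energy) has dimensions [L^2 M T^-2].
m (mass) has dimensions [M].
v (velocity) has dimensions [L T^-1].

Left side: [L^2 M T^-2]
Right side: [L M T^-1]

The two sides have different dimensions, so the equation is NOT dimensionally consistent.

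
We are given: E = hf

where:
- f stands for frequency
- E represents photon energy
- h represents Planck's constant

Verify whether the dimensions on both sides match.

Yes

f (frequency) has dimensions [T^-1].
E (photon energy) has dimensions [L^2 M T^-2].
h (Planck's constant) has dimensions [L^2 M T^-1].

Left side: [L^2 M T^-2]
Right side: [L^2 M T^-2]

Both sides have the same dimensions, so the equation is dimensionally consistent.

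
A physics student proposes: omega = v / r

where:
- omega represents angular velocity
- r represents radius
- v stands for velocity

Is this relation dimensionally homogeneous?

Yes

omega (angular velocity) has dimensions [T^-1].
r (radius) has dimensions [L].
v (velocity) has dimensions [L T^-1].

Left side: [T^-1]
Right side: [T^-1]

Both sides have the same dimensions, so the equation is dimensionally consistent.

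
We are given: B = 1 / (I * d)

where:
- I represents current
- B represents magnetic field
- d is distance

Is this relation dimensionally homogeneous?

No

I (current) has dimensions [I].
B (magnetic field) has dimensions [I^-1 M T^-2].
d (distance) has dimensions [L].

Left side: [I^-1 M T^-2]
Right side: [I^-1 L^-1]

The two sides have different dimensions, so the equation is NOT dimensionally consistent.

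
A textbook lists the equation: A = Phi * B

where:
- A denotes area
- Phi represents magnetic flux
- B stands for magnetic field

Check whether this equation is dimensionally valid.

No

A (area) has dimensions [L^2].
Phi (magnetic flux) has dimensions [I^-1 L^2 M T^-2].
B (magnetic field) has dimensions [I^-1 M T^-2].

Left side: [L^2]
Right side: [I^-2 L^2 M^2 T^-4]

The two sides have different dimensions, so the equation is NOT dimensionally consistent.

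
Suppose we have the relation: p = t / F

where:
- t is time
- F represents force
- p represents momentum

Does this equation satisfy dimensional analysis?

No

t (time) has dimensions [T].
F (force) has dimensions [L M T^-2].
p (momentum) has dimensions [L M T^-1].

Left side: [L M T^-1]
Right side: [L^-1 M^-1 T^3]

The two sides have different dimensions, so the equation is NOT dimensionally consistent.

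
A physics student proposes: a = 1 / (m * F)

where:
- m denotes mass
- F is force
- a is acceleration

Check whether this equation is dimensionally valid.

No

m (mass) has dimensions [M].
F (force) has dimensions [L M T^-2].
a (acceleration) has dimensions [L T^-2].

Left side: [L T^-2]
Right side: [L^-1 M^-2 T^2]

The two sides have different dimensions, so the equation is NOT dimensionally consistent.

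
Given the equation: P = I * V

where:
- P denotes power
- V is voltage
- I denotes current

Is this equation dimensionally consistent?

Yes

P (power) has dimensions [L^2 M T^-3].
V (voltage) has dimensions [I^-1 L^2 M T^-3].
I (current) has dimensions [I].

Left side: [L^2 M T^-3]
Right side: [L^2 M T^-3]

Both sides have the same dimensions, so the equation is dimensionally consistent.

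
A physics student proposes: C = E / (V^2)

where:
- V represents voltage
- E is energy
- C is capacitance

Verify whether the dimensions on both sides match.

Yes

V (voltage) has dimensions [I^-1 L^2 M T^-3].
E (energy) has dimensions [L^2 M T^-2].
C (capacitance) has dimensions [I^2 L^-2 M^-1 T^4].

Left side: [I^2 L^-2 M^-1 T^4]
Right side: [I^2 L^-2 M^-1 T^4]

Both sides have the same dimensions, so the equation is dimensionally consistent.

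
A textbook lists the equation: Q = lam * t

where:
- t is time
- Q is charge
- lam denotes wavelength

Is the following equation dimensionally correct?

No

t (time) has dimensions [T].
Q (charge) has dimensions [I T].
lam (wavelength) has dimensions [L].

Left side: [I T]
Right side: [L T]

The two sides have different dimensions, so the equation is NOT dimensionally consistent.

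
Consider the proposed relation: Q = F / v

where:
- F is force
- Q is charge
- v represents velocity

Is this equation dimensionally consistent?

No

F (force) has dimensions [L M T^-2].
Q (charge) has dimensions [I T].
v (velocity) has dimensions [L T^-1].

Left side: [I T]
Right side: [M T^-1]

The two sides have different dimensions, so the equation is NOT dimensionally consistent.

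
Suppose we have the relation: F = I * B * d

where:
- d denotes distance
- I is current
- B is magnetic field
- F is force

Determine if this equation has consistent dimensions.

Yes

d (distance) has dimensions [L].
I (current) has dimensions [I].
B (magnetic field) has dimensions [I^-1 M T^-2].
F (force) has dimensions [L M T^-2].

Left side: [L M T^-2]
Right side: [L M T^-2]

Both sides have the same dimensions, so the equation is dimensionally consistent.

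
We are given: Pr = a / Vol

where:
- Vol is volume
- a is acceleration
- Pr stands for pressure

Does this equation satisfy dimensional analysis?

No

Vol (volume) has dimensions [L^3].
a (acceleration) has dimensions [L T^-2].
Pr (pressure) has dimensions [L^-1 M T^-2].

Left side: [L^-1 M T^-2]
Right side: [L^-2 T^-2]

The two sides have different dimensions, so the equation is NOT dimensionally consistent.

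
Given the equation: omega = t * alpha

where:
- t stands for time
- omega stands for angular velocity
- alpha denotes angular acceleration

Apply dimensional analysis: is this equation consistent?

Yes

t (time) has dimensions [T].
omega (angular velocity) has dimensions [T^-1].
alpha (angular acceleration) has dimensions [T^-2].

Left side: [T^-1]
Right side: [T^-1]

Both sides have the same dimensions, so the equation is dimensionally consistent.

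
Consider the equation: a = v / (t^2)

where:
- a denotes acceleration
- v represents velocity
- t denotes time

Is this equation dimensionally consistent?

No

a (acceleration) has dimensions [L T^-2].
v (velocity) has dimensions [L T^-1].
t (time) has dimensions [T].

Left side: [L T^-2]
Right side: [L T^-3]

The two sides have different dimensions, so the equation is NOT dimensionally consistent.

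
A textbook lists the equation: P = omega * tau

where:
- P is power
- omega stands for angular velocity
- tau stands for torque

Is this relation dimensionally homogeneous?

Yes

P (power) has dimensions [L^2 M T^-3].
omega (angular velocity) has dimensions [T^-1].
tau (torque) has dimensions [L^2 M T^-2].

Left side: [L^2 M T^-3]
Right side: [L^2 M T^-3]

Both sides have the same dimensions, so the equation is dimensionally consistent.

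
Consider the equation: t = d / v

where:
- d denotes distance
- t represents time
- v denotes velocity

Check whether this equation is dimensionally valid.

Yes

d (distance) has dimensions [L].
t (time) has dimensions [T].
v (velocity) has dimensions [L T^-1].

Left side: [T]
Right side: [T]

Both sides have the same dimensions, so the equation is dimensionally consistent.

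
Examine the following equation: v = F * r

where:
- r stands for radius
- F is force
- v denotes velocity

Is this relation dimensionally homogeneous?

No

r (radius) has dimensions [L].
F (force) has dimensions [L M T^-2].
v (velocity) has dimensions [L T^-1].

Left side: [L T^-1]
Right side: [L^2 M T^-2]

The two sides have different dimensions, so the equation is NOT dimensionally consistent.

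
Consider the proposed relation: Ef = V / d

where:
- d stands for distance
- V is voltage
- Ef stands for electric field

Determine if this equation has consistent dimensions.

Yes

d (distance) has dimensions [L].
V (voltage) has dimensions [I^-1 L^2 M T^-3].
Ef (electric field) has dimensions [I^-1 L M T^-3].

Left side: [I^-1 L M T^-3]
Right side: [I^-1 L M T^-3]

Both sides have the same dimensions, so the equation is dimensionally consistent.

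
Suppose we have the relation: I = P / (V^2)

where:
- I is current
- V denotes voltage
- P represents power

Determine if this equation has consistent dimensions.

No

I (current) has dimensions [I].
V (voltage) has dimensions [I^-1 L^2 M T^-3].
P (power) has dimensions [L^2 M T^-3].

Left side: [I]
Right side: [I^2 L^-2 M^-1 T^3]

The two sides have different dimensions, so the equation is NOT dimensionally consistent.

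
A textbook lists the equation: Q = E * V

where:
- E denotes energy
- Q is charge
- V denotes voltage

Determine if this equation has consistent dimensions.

No

E (energy) has dimensions [L^2 M T^-2].
Q (charge) has dimensions [I T].
V (voltage) has dimensions [I^-1 L^2 M T^-3].

Left side: [I T]
Right side: [I^-1 L^4 M^2 T^-5]

The two sides have different dimensions, so the equation is NOT dimensionally consistent.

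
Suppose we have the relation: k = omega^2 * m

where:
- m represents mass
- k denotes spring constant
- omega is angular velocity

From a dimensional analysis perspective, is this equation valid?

Yes

m (mass) has dimensions [M].
k (spring constant) has dimensions [M T^-2].
omega (angular velocity) has dimensions [T^-1].

Left side: [M T^-2]
Right side: [M T^-2]

Both sides have the same dimensions, so the equation is dimensionally consistent.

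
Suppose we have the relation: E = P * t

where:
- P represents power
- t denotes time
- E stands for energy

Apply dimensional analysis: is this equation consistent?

Yes

P (power) has dimensions [L^2 M T^-3].
t (time) has dimensions [T].
E (energy) has dimensions [L^2 M T^-2].

Left side: [L^2 M T^-2]
Right side: [L^2 M T^-2]

Both sides have the same dimensions, so the equation is dimensionally consistent.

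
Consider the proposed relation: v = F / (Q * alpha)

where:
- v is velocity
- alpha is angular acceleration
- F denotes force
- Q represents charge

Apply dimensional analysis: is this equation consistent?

No

v (velocity) has dimensions [L T^-1].
alpha (angular acceleration) has dimensions [T^-2].
F (force) has dimensions [L M T^-2].
Q (charge) has dimensions [I T].

Left side: [L T^-1]
Right side: [I^-1 L M T^-1]

The two sides have different dimensions, so the equation is NOT dimensionally consistent.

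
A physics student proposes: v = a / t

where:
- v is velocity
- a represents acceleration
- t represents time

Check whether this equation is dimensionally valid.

No

v (velocity) has dimensions [L T^-1].
a (acceleration) has dimensions [L T^-2].
t (time) has dimensions [T].

Left side: [L T^-1]
Right side: [L T^-3]

The two sides have different dimensions, so the equation is NOT dimensionally consistent.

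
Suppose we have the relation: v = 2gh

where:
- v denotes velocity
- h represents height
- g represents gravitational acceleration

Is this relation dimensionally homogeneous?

No

v (velocity) has dimensions [L T^-1].
h (height) has dimensions [L].
g (gravitational acceleration) has dimensions [L T^-2].

Left side: [L T^-1]
Right side: [L^2 T^-2]

The two sides have different dimensions, so the equation is NOT dimensionally consistent.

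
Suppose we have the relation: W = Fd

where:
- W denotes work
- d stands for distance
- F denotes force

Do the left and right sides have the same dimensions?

Yes

W (work) has dimensions [L^2 M T^-2].
d (distance) has dimensions [L].
F (force) has dimensions [L M T^-2].

Left side: [L^2 M T^-2]
Right side: [L^2 M T^-2]

Both sides have the same dimensions, so the equation is dimensionally consistent.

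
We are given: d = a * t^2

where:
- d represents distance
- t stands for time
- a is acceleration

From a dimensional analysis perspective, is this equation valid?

Yes

d (distance) has dimensions [L].
t (time) has dimensions [T].
a (acceleration) has dimensions [L T^-2].

Left side: [L]
Right side: [L]

Both sides have the same dimensions, so the equation is dimensionally consistent.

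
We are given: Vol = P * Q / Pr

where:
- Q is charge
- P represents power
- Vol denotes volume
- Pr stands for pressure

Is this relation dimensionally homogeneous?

No

Q (charge) has dimensions [I T].
P (power) has dimensions [L^2 M T^-3].
Vol (volume) has dimensions [L^3].
Pr (pressure) has dimensions [L^-1 M T^-2].

Left side: [L^3]
Right side: [I L^3]

The two sides have different dimensions, so the equation is NOT dimensionally consistent.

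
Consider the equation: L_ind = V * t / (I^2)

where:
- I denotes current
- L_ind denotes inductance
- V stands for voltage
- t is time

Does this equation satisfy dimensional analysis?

No

I (current) has dimensions [I].
L_ind (inductance) has dimensions [I^-2 L^2 M T^-2].
V (voltage) has dimensions [I^-1 L^2 M T^-3].
t (time) has dimensions [T].

Left side: [I^-2 L^2 M T^-2]
Right side: [I^-3 L^2 M T^-2]

The two sides have different dimensions, so the equation is NOT dimensionally consistent.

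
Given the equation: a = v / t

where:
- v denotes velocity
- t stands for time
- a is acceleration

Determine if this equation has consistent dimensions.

Yes

v (velocity) has dimensions [L T^-1].
t (time) has dimensions [T].
a (acceleration) has dimensions [L T^-2].

Left side: [L T^-2]
Right side: [L T^-2]

Both sides have the same dimensions, so the equation is dimensionally consistent.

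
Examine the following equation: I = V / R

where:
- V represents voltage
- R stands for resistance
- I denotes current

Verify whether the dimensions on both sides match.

Yes

V (voltage) has dimensions [I^-1 L^2 M T^-3].
R (resistance) has dimensions [I^-2 L^2 M T^-3].
I (current) has dimensions [I].

Left side: [I]
Right side: [I]

Both sides have the same dimensions, so the equation is dimensionally consistent.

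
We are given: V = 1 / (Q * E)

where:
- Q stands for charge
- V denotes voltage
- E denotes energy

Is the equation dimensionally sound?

No

Q (charge) has dimensions [I T].
V (voltage) has dimensions [I^-1 L^2 M T^-3].
E (energy) has dimensions [L^2 M T^-2].

Left side: [I^-1 L^2 M T^-3]
Right side: [I^-1 L^-2 M^-1 T]

The two sides have different dimensions, so the equation is NOT dimensionally consistent.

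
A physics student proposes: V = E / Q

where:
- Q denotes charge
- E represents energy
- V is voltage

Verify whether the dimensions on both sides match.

Yes

Q (charge) has dimensions [I T].
E (energy) has dimensions [L^2 M T^-2].
V (voltage) has dimensions [I^-1 L^2 M T^-3].

Left side: [I^-1 L^2 M T^-3]
Right side: [I^-1 L^2 M T^-3]

Both sides have the same dimensions, so the equation is dimensionally consistent.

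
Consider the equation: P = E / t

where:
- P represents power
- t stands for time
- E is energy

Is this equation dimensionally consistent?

Yes

P (power) has dimensions [L^2 M T^-3].
t (time) has dimensions [T].
E (energy) has dimensions [L^2 M T^-2].

Left side: [L^2 M T^-3]
Right side: [L^2 M T^-3]

Both sides have the same dimensions, so the equation is dimensionally consistent.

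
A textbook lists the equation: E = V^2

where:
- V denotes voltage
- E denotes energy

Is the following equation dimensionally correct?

No

V (voltage) has dimensions [I^-1 L^2 M T^-3].
E (energy) has dimensions [L^2 M T^-2].

Left side: [L^2 M T^-2]
Right side: [I^-2 L^4 M^2 T^-6]

The two sides have different dimensions, so the equation is NOT dimensionally consistent.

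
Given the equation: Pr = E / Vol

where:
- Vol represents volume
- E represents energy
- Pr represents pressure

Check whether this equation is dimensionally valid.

Yes

Vol (volume) has dimensions [L^3].
E (energy) has dimensions [L^2 M T^-2].
Pr (pressure) has dimensions [L^-1 M T^-2].

Left side: [L^-1 M T^-2]
Right side: [L^-1 M T^-2]

Both sides have the same dimensions, so the equation is dimensionally consistent.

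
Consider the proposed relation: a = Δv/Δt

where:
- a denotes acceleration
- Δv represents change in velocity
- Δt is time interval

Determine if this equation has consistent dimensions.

Yes

a (acceleration) has dimensions [L T^-2].
Δv (change in velocity) has dimensions [L T^-1].
Δt (time interval) has dimensions [T].

Left side: [L T^-2]
Right side: [L T^-2]

Both sides have the same dimensions, so the equation is dimensionally consistent.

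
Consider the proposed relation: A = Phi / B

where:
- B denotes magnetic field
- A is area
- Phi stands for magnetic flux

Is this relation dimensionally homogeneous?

Yes

B (magnetic field) has dimensions [I^-1 M T^-2].
A (area) has dimensions [L^2].
Phi (magnetic flux) has dimensions [I^-1 L^2 M T^-2].

Left side: [L^2]
Right side: [L^2]

Both sides have the same dimensions, so the equation is dimensionally consistent.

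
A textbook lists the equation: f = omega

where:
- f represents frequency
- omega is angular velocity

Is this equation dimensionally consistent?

Yes

f (frequency) has dimensions [T^-1].
omega (angular velocity) has dimensions [T^-1].

Left side: [T^-1]
Right side: [T^-1]

Both sides have the same dimensions, so the equation is dimensionally consistent.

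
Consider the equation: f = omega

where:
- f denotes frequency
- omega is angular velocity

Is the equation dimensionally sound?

Yes

f (frequency) has dimensions [T^-1].
omega (angular velocity) has dimensions [T^-1].

Left side: [T^-1]
Right side: [T^-1]

Both sides have the same dimensions, so the equation is dimensionally consistent.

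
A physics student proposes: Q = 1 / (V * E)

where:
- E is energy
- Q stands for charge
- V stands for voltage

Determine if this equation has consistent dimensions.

No

E (energy) has dimensions [L^2 M T^-2].
Q (charge) has dimensions [I T].
V (voltage) has dimensions [I^-1 L^2 M T^-3].

Left side: [I T]
Right side: [I L^-4 M^-2 T^5]

The two sides have different dimensions, so the equation is NOT dimensionally consistent.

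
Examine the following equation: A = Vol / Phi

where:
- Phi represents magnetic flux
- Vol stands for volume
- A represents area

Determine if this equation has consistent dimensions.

No

Phi (magnetic flux) has dimensions [I^-1 L^2 M T^-2].
Vol (volume) has dimensions [L^3].
A (area) has dimensions [L^2].

Left side: [L^2]
Right side: [I L M^-1 T^2]

The two sides have different dimensions, so the equation is NOT dimensionally consistent.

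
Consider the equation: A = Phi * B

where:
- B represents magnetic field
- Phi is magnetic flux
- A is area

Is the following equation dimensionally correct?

No

B (magnetic field) has dimensions [I^-1 M T^-2].
Phi (magnetic flux) has dimensions [I^-1 L^2 M T^-2].
A (area) has dimensions [L^2].

Left side: [L^2]
Right side: [I^-2 L^2 M^2 T^-4]

The two sides have different dimensions, so the equation is NOT dimensionally consistent.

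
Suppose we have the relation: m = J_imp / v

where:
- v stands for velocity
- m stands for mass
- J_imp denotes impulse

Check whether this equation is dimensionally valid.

Yes

v (velocity) has dimensions [L T^-1].
m (mass) has dimensions [M].
J_imp (impulse) has dimensions [L M T^-1].

Left side: [M]
Right side: [M]

Both sides have the same dimensions, so the equation is dimensionally consistent.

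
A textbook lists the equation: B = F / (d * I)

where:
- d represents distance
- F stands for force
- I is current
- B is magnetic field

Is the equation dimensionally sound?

Yes

d (distance) has dimensions [L].
F (force) has dimensions [L M T^-2].
I (current) has dimensions [I].
B (magnetic field) has dimensions [I^-1 M T^-2].

Left side: [I^-1 M T^-2]
Right side: [I^-1 M T^-2]

Both sides have the same dimensions, so the equation is dimensionally consistent.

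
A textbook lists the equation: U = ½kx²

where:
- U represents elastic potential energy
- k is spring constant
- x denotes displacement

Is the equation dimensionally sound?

Yes

U (elastic potential energy) has dimensions [L^2 M T^-2].
k (spring constant) has dimensions [M T^-2].
x (displacement) has dimensions [L].

Left side: [L^2 M T^-2]
Right side: [L^2 M T^-2]

Both sides have the same dimensions, so the equation is dimensionally consistent.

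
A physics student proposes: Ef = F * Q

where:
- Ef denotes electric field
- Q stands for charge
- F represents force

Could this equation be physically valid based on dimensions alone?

No

Ef (electric field) has dimensions [I^-1 L M T^-3].
Q (charge) has dimensions [I T].
F (force) has dimensions [L M T^-2].

Left side: [I^-1 L M T^-3]
Right side: [I L M T^-1]

The two sides have different dimensions, so the equation is NOT dimensionally consistent.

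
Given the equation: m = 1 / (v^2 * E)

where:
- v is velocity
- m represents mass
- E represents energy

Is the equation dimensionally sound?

No

v (velocity) has dimensions [L T^-1].
m (mass) has dimensions [M].
E (energy) has dimensions [L^2 M T^-2].

Left side: [M]
Right side: [L^-4 M^-1 T^4]

The two sides have different dimensions, so the equation is NOT dimensionally consistent.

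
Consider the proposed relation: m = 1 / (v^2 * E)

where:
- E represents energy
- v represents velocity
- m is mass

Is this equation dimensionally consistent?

No

E (energy) has dimensions [L^2 M T^-2].
v (velocity) has dimensions [L T^-1].
m (mass) has dimensions [M].

Left side: [M]
Right side: [L^-4 M^-1 T^4]

The two sides have different dimensions, so the equation is NOT dimensionally consistent.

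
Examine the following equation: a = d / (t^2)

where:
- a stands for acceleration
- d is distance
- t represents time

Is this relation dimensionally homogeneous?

Yes

a (acceleration) has dimensions [L T^-2].
d (distance) has dimensions [L].
t (time) has dimensions [T].

Left side: [L T^-2]
Right side: [L T^-2]

Both sides have the same dimensions, so the equation is dimensionally consistent.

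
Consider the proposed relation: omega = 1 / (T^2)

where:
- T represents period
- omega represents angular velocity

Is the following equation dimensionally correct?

No

T (period) has dimensions [T].
omega (angular velocity) has dimensions [T^-1].

Left side: [T^-1]
Right side: [T^-2]

The two sides have different dimensions, so the equation is NOT dimensionally consistent.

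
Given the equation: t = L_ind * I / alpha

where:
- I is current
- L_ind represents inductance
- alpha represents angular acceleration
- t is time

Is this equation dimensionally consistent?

No

I (current) has dimensions [I].
L_ind (inductance) has dimensions [I^-2 L^2 M T^-2].
alpha (angular acceleration) has dimensions [T^-2].
t (time) has dimensions [T].

Left side: [T]
Right side: [I^-1 L^2 M]

The two sides have different dimensions, so the equation is NOT dimensionally consistent.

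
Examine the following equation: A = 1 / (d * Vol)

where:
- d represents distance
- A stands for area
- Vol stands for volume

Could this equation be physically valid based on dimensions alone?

No

d (distance) has dimensions [L].
A (area) has dimensions [L^2].
Vol (volume) has dimensions [L^3].

Left side: [L^2]
Right side: [L^-4]

The two sides have different dimensions, so the equation is NOT dimensionally consistent.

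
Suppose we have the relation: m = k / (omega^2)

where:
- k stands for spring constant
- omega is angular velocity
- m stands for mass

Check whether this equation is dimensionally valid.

Yes

k (spring constant) has dimensions [M T^-2].
omega (angular velocity) has dimensions [T^-1].
m (mass) has dimensions [M].

Left side: [M]
Right side: [M]

Both sides have the same dimensions, so the equation is dimensionally consistent.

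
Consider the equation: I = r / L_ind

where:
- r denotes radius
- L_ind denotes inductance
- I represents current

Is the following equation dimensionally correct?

No

r (radius) has dimensions [L].
L_ind (inductance) has dimensions [I^-2 L^2 M T^-2].
I (current) has dimensions [I].

Left side: [I]
Right side: [I^2 L^-1 M^-1 T^2]

The two sides have different dimensions, so the equation is NOT dimensionally consistent.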